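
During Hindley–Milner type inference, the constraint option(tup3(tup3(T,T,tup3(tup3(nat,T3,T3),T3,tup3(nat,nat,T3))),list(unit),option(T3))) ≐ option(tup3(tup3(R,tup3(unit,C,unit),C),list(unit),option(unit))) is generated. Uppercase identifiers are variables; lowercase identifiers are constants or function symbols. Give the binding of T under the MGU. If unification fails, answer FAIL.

tup3(unit,tup3(tup3(nat,unit,unit),unit,tup3(nat,nat,unit)),unit)

Decompose option/1: tup3(tup3(T,T,tup3(tup3(nat,T3,T3),T3,tup3(nat,nat,T3))),list(unit),option(T3)) ≐ tup3(tup3(R,tup3(unit,C,unit),C),list(unit),option(unit)).
Decompose tup3/3: tup3(T,T,tup3(tup3(nat,T3,T3),T3,tup3(nat,nat,T3))) ≐ tup3(R,tup3(unit,C,unit),C),  list(unit) ≐ list(unit),  option(T3) ≐ option(unit).
Decompose tup3/3: T ≐ R,  T ≐ tup3(unit,C,unit),  tup3(tup3(nat,T3,T3),T3,tup3(nat,nat,T3)) ≐ C.
Bind T := R; substituting into the one remaining equation that mentions T gives: R ≐ tup3(unit,C,unit).
Bind R := tup3(unit,C,unit); no other remaining equation mentions R. Substituting into the earlier binding gives T := tup3(unit,C,unit).
Bind C := tup3(tup3(nat,T3,T3),T3,tup3(nat,nat,T3)); no other remaining equation mentions C. Substituting into the earlier bindings gives T := tup3(unit,tup3(tup3(nat,T3,T3),T3,tup3(nat,nat,T3)),unit), R := tup3(unit,tup3(tup3(nat,T3,T3),T3,tup3(nat,nat,T3)),unit).
Delete trivial equation list(unit) ≐ list(unit).
Decompose option/1: T3 ≐ unit.
Bind T3 := unit. Substituting into the earlier bindings gives T := tup3(unit,tup3(tup3(nat,unit,unit),unit,tup3(nat,nat,unit)),unit), R := tup3(unit,tup3(tup3(nat,unit,unit),unit,tup3(nat,nat,unit)),unit), C := tup3(tup3(nat,unit,unit),unit,tup3(nat,nat,unit)).
MGU = { T := tup3(unit,tup3(tup3(nat,unit,unit),unit,tup3(nat,nat,unit)),unit), R := tup3(unit,tup3(tup3(nat,unit,unit),unit,tup3(nat,nat,unit)),unit), C := tup3(tup3(nat,unit,unit),unit,tup3(nat,nat,unit)), T3 := unit }, so T := tup3(unit,tup3(tup3(nat,unit,unit),unit,tup3(nat,nat,unit)),unit).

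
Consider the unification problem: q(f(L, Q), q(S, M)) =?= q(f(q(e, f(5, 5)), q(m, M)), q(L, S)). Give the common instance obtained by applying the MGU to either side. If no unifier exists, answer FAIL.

Decompose q/2: f(L, Q) =?= f(q(e, f(5, 5)), q(m, M)),  q(S, M) =?= q(L, S).
Decompose f/2: L =?= q(e, f(5, 5)),  Q =?= q(m, M).
Bind L := q(e, f(5, 5)); substituting into the one remaining equation that mentions L gives: q(S, M) =?= q(q(e, f(5, 5)), S).
Bind Q := q(m, M); no other remaining equation mentions Q.
Decompose q/2: S =?= q(e, f(5, 5)),  M =?= S.
Bind S := q(e, f(5, 5)); substituting into the remaining equation gives: M =?= q(e, f(5, 5)).
Bind M := q(e, f(5, 5)). Substituting into the earlier binding gives Q := q(m, q(e, f(5, 5))).
Applying the MGU to either side gives q(f(q(e, f(5, 5)), q(m, q(e, f(5, 5)))), q(q(e, f(5, 5)), q(e, f(5, 5)))).

q(f(q(e, f(5, 5)), q(m, q(e, f(5, 5)))), q(q(e, f(5, 5)), q(e, f(5, 5))))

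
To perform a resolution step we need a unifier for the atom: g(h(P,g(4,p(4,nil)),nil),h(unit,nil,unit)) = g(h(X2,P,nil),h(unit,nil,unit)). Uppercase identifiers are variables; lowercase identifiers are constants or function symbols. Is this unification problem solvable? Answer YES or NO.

Decompose g/2: h(P,g(4,p(4,nil)),nil) = h(X2,P,nil),  h(unit,nil,unit) = h(unit,nil,unit).
Decompose h/3: P = X2,  g(4,p(4,nil)) = P,  nil = nil.
Bind P := X2; substituting into the one remaining equation that mentions P gives: g(4,p(4,nil)) = X2.
Bind X2 := g(4,p(4,nil)); no other remaining equation mentions X2. Substituting into the earlier binding gives P := g(4,p(4,nil)).
Delete trivial equation nil = nil.
Delete trivial equation h(unit,nil,unit) = h(unit,nil,unit).
No equations remain and no clash or occurs-check failure arose, so a unifier exists.

YES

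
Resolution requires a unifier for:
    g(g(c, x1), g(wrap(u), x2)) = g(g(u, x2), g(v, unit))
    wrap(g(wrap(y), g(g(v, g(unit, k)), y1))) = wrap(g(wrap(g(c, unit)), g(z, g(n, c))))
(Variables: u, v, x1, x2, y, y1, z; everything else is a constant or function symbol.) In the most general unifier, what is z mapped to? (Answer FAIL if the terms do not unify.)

g(wrap(c), g(unit, k))

Decompose g/2: g(c, x1) = g(u, x2),  g(wrap(u), x2) = g(v, unit).
Decompose g/2: c = u,  x1 = x2.
Bind u := c; substituting into the one remaining equation that mentions u gives: g(wrap(c), x2) = g(v, unit).
Bind x1 := x2; no other remaining equation mentions x1.
Decompose g/2: wrap(c) = v,  x2 = unit.
Bind v := wrap(c); substituting into the one remaining equation that mentions v gives: wrap(g(wrap(y), g(g(wrap(c), g(unit, k)), y1))) = wrap(g(wrap(g(c, unit)), g(z, g(n, c)))).
Bind x2 := unit; no other remaining equation mentions x2. Substituting into the earlier binding gives x1 := unit.
Decompose wrap/1: g(wrap(y), g(g(wrap(c), g(unit, k)), y1)) = g(wrap(g(c, unit)), g(z, g(n, c))).
Decompose g/2: wrap(y) = wrap(g(c, unit)),  g(g(wrap(c), g(unit, k)), y1) = g(z, g(n, c)).
Decompose wrap/1: y = g(c, unit).
Bind y := g(c, unit); no other remaining equation mentions y.
Decompose g/2: g(wrap(c), g(unit, k)) = z,  y1 = g(n, c).
Bind z := g(wrap(c), g(unit, k)); no other remaining equation mentions z.
Bind y1 := g(n, c).
MGU = { u -> c, x1 -> unit, v -> wrap(c), x2 -> unit, y -> g(c, unit), z -> g(wrap(c), g(unit, k)), y1 -> g(n, c) }, so z -> g(wrap(c), g(unit, k)).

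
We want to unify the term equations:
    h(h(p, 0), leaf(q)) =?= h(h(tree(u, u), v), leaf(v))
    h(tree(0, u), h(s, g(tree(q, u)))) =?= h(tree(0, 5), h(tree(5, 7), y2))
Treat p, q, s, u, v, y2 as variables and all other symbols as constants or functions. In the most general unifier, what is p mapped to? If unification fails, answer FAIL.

Decompose h/2: h(p, 0) =?= h(tree(u, u), v),  leaf(q) =?= leaf(v).
Decompose h/2: p =?= tree(u, u),  0 =?= v.
Bind p := tree(u, u); no other remaining equation mentions p.
Bind v := 0; substituting into the one remaining equation that mentions v gives: leaf(q) =?= leaf(0).
Decompose leaf/1: q =?= 0.
Bind q := 0; substituting into the remaining equation gives: h(tree(0, u), h(s, g(tree(0, u)))) =?= h(tree(0, 5), h(tree(5, 7), y2)).
Decompose h/2: tree(0, u) =?= tree(0, 5),  h(s, g(tree(0, u))) =?= h(tree(5, 7), y2).
Decompose tree/2: 0 =?= 0,  u =?= 5.
Delete trivial equation 0 =?= 0.
Bind u := 5; substituting into the remaining equation gives: h(s, g(tree(0, 5))) =?= h(tree(5, 7), y2). Substituting into the earlier binding gives p := tree(5, 5).
Decompose h/2: s =?= tree(5, 7),  g(tree(0, 5)) =?= y2.
Bind s := tree(5, 7); no other remaining equation mentions s.
Bind y2 := g(tree(0, 5)).
MGU = { p -> tree(5, 5), v -> 0, q -> 0, u -> 5, s -> tree(5, 7), y2 -> g(tree(0, 5)) }, so p -> tree(5, 5).

tree(5, 5)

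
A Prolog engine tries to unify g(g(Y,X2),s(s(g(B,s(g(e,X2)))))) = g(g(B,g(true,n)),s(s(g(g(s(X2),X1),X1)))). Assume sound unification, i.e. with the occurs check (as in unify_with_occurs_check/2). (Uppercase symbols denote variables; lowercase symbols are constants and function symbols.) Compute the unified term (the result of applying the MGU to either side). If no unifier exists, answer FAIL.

Decompose g/2: g(Y,X2) = g(B,g(true,n)),  s(s(g(B,s(g(e,X2))))) = s(s(g(g(s(X2),X1),X1))).
Decompose g/2: Y = B,  X2 = g(true,n).
Bind Y := B; no other remaining equation mentions Y.
Bind X2 := g(true,n); substituting into the remaining equation gives: s(s(g(B,s(g(e,g(true,n)))))) = s(s(g(g(s(g(true,n)),X1),X1))).
Decompose s/1: s(g(B,s(g(e,g(true,n))))) = s(g(g(s(g(true,n)),X1),X1)).
Decompose s/1: g(B,s(g(e,g(true,n)))) = g(g(s(g(true,n)),X1),X1).
Decompose g/2: B = g(s(g(true,n)),X1),  s(g(e,g(true,n))) = X1.
Bind B := g(s(g(true,n)),X1); no other remaining equation mentions B. Substituting into the earlier binding gives Y := g(s(g(true,n)),X1).
Bind X1 := s(g(e,g(true,n))). Substituting into the earlier bindings gives Y := g(s(g(true,n)),s(g(e,g(true,n)))), B := g(s(g(true,n)),s(g(e,g(true,n)))).
Applying the MGU to either side gives g(g(g(s(g(true,n)),s(g(e,g(true,n)))),g(true,n)),s(s(g(g(s(g(true,n)),s(g(e,g(true,n)))),s(g(e,g(true,n))))))).

g(g(g(s(g(true,n)),s(g(e,g(true,n)))),g(true,n)),s(s(g(g(s(g(true,n)),s(g(e,g(true,n)))),s(g(e,g(true,n)))))))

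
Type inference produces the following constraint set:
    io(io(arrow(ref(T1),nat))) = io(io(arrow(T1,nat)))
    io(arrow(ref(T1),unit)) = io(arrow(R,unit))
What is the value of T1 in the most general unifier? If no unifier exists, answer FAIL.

Decompose io/1: io(arrow(ref(T1),nat)) = io(arrow(T1,nat)).
Decompose io/1: arrow(ref(T1),nat) = arrow(T1,nat).
Decompose arrow/2: ref(T1) = T1,  nat = nat.
Occurs check fails: T1 occurs in ref(T1); the equation T1 = ref(T1) has no finite solution.

FAIL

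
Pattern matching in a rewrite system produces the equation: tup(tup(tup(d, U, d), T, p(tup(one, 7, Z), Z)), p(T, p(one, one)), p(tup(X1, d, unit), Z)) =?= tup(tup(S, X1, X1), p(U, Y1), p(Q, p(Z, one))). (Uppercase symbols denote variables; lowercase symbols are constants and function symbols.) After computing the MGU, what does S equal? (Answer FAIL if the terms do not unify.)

Decompose tup/3: tup(tup(d, U, d), T, p(tup(one, 7, Z), Z)) =?= tup(S, X1, X1),  p(T, p(one, one)) =?= p(U, Y1),  p(tup(X1, d, unit), Z) =?= p(Q, p(Z, one)).
Decompose tup/3: tup(d, U, d) =?= S,  T =?= X1,  p(tup(one, 7, Z), Z) =?= X1.
Bind S := tup(d, U, d); no other remaining equation mentions S.
Bind T := X1; substituting into the one remaining equation that mentions T gives: p(X1, p(one, one)) =?= p(U, Y1).
Bind X1 := p(tup(one, 7, Z), Z); substituting into the remaining equations gives: p(p(tup(one, 7, Z), Z), p(one, one)) =?= p(U, Y1),  p(tup(p(tup(one, 7, Z), Z), d, unit), Z) =?= p(Q, p(Z, one)). Substituting into the earlier binding gives T := p(tup(one, 7, Z), Z).
Decompose p/2: p(tup(one, 7, Z), Z) =?= U,  p(one, one) =?= Y1.
Bind U := p(tup(one, 7, Z), Z); no other remaining equation mentions U. Substituting into the earlier binding gives S := tup(d, p(tup(one, 7, Z), Z), d).
Bind Y1 := p(one, one); no other remaining equation mentions Y1.
Decompose p/2: tup(p(tup(one, 7, Z), Z), d, unit) =?= Q,  Z =?= p(Z, one).
Bind Q := tup(p(tup(one, 7, Z), Z), d, unit); no other remaining equation mentions Q.
Occurs check fails: Z occurs in p(Z, one); the equation Z =?= p(Z, one) has no finite solution.

FAIL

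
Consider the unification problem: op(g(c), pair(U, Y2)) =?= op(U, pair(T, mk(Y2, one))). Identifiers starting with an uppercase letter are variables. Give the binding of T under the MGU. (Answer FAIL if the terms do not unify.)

FAIL

Decompose op/2: g(c) =?= U,  pair(U, Y2) =?= pair(T, mk(Y2, one)).
Bind U := g(c); substituting into the remaining equation gives: pair(g(c), Y2) =?= pair(T, mk(Y2, one)).
Decompose pair/2: g(c) =?= T,  Y2 =?= mk(Y2, one).
Bind T := g(c); no other remaining equation mentions T.
Occurs check fails: Y2 occurs in mk(Y2, one); the equation Y2 =?= mk(Y2, one) has no finite solution.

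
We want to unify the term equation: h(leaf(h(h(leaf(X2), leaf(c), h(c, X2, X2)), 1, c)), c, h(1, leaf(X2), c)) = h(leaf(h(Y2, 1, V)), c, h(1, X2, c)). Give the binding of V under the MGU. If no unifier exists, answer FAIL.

Decompose h/3: leaf(h(h(leaf(X2), leaf(c), h(c, X2, X2)), 1, c)) = leaf(h(Y2, 1, V)),  c = c,  h(1, leaf(X2), c) = h(1, X2, c).
Decompose leaf/1: h(h(leaf(X2), leaf(c), h(c, X2, X2)), 1, c) = h(Y2, 1, V).
Decompose h/3: h(leaf(X2), leaf(c), h(c, X2, X2)) = Y2,  1 = 1,  c = V.
Bind Y2 := h(leaf(X2), leaf(c), h(c, X2, X2)); no other remaining equation mentions Y2.
Delete trivial equation 1 = 1.
Bind V := c; no other remaining equation mentions V.
Delete trivial equation c = c.
Decompose h/3: 1 = 1,  leaf(X2) = X2,  c = c.
Delete trivial equation 1 = 1.
Occurs check fails: X2 occurs in leaf(X2); the equation X2 = leaf(X2) has no finite solution.

FAIL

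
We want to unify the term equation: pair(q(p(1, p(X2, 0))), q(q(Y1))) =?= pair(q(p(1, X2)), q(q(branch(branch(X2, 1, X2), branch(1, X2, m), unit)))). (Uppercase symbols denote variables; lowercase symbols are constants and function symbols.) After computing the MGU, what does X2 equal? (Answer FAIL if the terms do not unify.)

Decompose pair/2: q(p(1, p(X2, 0))) =?= q(p(1, X2)),  q(q(Y1)) =?= q(q(branch(branch(X2, 1, X2), branch(1, X2, m), unit))).
Decompose q/1: p(1, p(X2, 0)) =?= p(1, X2).
Decompose p/2: 1 =?= 1,  p(X2, 0) =?= X2.
Delete trivial equation 1 =?= 1.
Occurs check fails: X2 occurs in p(X2, 0); the equation X2 =?= p(X2, 0) has no finite solution.

FAIL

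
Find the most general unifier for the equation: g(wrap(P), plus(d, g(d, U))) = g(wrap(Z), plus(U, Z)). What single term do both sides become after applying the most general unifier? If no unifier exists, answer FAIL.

g(wrap(g(d, d)), plus(d, g(d, d)))

Decompose g/2: wrap(P) = wrap(Z),  plus(d, g(d, U)) = plus(U, Z).
Decompose wrap/1: P = Z.
Bind P := Z; no other remaining equation mentions P.
Decompose plus/2: d = U,  g(d, U) = Z.
Bind U := d; substituting into the remaining equation gives: g(d, d) = Z.
Bind Z := g(d, d). Substituting into the earlier binding gives P := g(d, d).
Applying the MGU to either side gives g(wrap(g(d, d)), plus(d, g(d, d))).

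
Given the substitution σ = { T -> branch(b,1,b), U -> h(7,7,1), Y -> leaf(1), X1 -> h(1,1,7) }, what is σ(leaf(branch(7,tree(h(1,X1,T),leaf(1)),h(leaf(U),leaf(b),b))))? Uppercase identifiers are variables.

leaf(branch(7,tree(h(1,h(1,1,7),branch(b,1,b)),leaf(1)),h(leaf(h(7,7,1)),leaf(b),b)))

Replace each occurrence of T with branch(b,1,b).
Replace each occurrence of U with h(7,7,1).
Replace each occurrence of X1 with h(1,1,7).
Result: leaf(branch(7,tree(h(1,h(1,1,7),branch(b,1,b)),leaf(1)),h(leaf(h(7,7,1)),leaf(b),b))).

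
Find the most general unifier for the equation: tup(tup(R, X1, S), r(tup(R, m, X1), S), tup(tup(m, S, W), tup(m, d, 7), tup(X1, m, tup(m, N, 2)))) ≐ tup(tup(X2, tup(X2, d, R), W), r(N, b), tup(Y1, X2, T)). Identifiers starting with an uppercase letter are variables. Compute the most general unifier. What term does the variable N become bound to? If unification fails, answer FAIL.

tup(tup(m, d, 7), m, tup(tup(m, d, 7), d, tup(m, d, 7)))

Decompose tup/3: tup(R, X1, S) ≐ tup(X2, tup(X2, d, R), W),  r(tup(R, m, X1), S) ≐ r(N, b),  tup(tup(m, S, W), tup(m, d, 7), tup(X1, m, tup(m, N, 2))) ≐ tup(Y1, X2, T).
Decompose tup/3: R ≐ X2,  X1 ≐ tup(X2, d, R),  S ≐ W.
Bind R := X2; substituting into the 2 remaining equations that mention R gives: X1 ≐ tup(X2, d, X2),  r(tup(X2, m, X1), S) ≐ r(N, b).
Bind X1 := tup(X2, d, X2); substituting into the 2 remaining equations that mention X1 gives: r(tup(X2, m, tup(X2, d, X2)), S) ≐ r(N, b),  tup(tup(m, S, W), tup(m, d, 7), tup(tup(X2, d, X2), m, tup(m, N, 2))) ≐ tup(Y1, X2, T).
Bind S := W; substituting into the remaining equations gives: r(tup(X2, m, tup(X2, d, X2)), W) ≐ r(N, b),  tup(tup(m, W, W), tup(m, d, 7), tup(tup(X2, d, X2), m, tup(m, N, 2))) ≐ tup(Y1, X2, T).
Decompose r/2: tup(X2, m, tup(X2, d, X2)) ≐ N,  W ≐ b.
Bind N := tup(X2, m, tup(X2, d, X2)); substituting into the one remaining equation that mentions N gives: tup(tup(m, W, W), tup(m, d, 7), tup(tup(X2, d, X2), m, tup(m, tup(X2, m, tup(X2, d, X2)), 2))) ≐ tup(Y1, X2, T).
Bind W := b; substituting into the remaining equation gives: tup(tup(m, b, b), tup(m, d, 7), tup(tup(X2, d, X2), m, tup(m, tup(X2, m, tup(X2, d, X2)), 2))) ≐ tup(Y1, X2, T). Substituting into the earlier binding gives S := b.
Decompose tup/3: tup(m, b, b) ≐ Y1,  tup(m, d, 7) ≐ X2,  tup(tup(X2, d, X2), m, tup(m, tup(X2, m, tup(X2, d, X2)), 2)) ≐ T.
Bind Y1 := tup(m, b, b); no other remaining equation mentions Y1.
Bind X2 := tup(m, d, 7); substituting into the remaining equation gives: tup(tup(tup(m, d, 7), d, tup(m, d, 7)), m, tup(m, tup(tup(m, d, 7), m, tup(tup(m, d, 7), d, tup(m, d, 7))), 2)) ≐ T. Substituting into the earlier bindings gives R := tup(m, d, 7), X1 := tup(tup(m, d, 7), d, tup(m, d, 7)), N := tup(tup(m, d, 7), m, tup(tup(m, d, 7), d, tup(m, d, 7))).
Bind T := tup(tup(tup(m, d, 7), d, tup(m, d, 7)), m, tup(m, tup(tup(m, d, 7), m, tup(tup(m, d, 7), d, tup(m, d, 7))), 2)).
MGU = { R -> tup(m, d, 7), X1 -> tup(tup(m, d, 7), d, tup(m, d, 7)), S -> b, N -> tup(tup(m, d, 7), m, tup(tup(m, d, 7), d, tup(m, d, 7))), W -> b, Y1 -> tup(m, b, b), X2 -> tup(m, d, 7), T -> tup(tup(tup(m, d, 7), d, tup(m, d, 7)), m, tup(m, tup(tup(m, d, 7), m, tup(tup(m, d, 7), d, tup(m, d, 7))), 2)) }, so N -> tup(tup(m, d, 7), m, tup(tup(m, d, 7), d, tup(m, d, 7))).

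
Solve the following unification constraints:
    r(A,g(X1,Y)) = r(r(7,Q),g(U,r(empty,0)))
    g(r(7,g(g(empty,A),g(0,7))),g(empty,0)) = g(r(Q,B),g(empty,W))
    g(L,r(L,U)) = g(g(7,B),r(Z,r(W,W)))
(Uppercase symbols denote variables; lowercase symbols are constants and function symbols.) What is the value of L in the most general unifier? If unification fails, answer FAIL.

g(7,g(g(empty,r(7,7)),g(0,7)))

Decompose r/2: A = r(7,Q),  g(X1,Y) = g(U,r(empty,0)).
Bind A := r(7,Q); substituting into the one remaining equation that mentions A gives: g(r(7,g(g(empty,r(7,Q)),g(0,7))),g(empty,0)) = g(r(Q,B),g(empty,W)).
Decompose g/2: X1 = U,  Y = r(empty,0).
Bind X1 := U; no other remaining equation mentions X1.
Bind Y := r(empty,0); no other remaining equation mentions Y.
Decompose g/2: r(7,g(g(empty,r(7,Q)),g(0,7))) = r(Q,B),  g(empty,0) = g(empty,W).
Decompose r/2: 7 = Q,  g(g(empty,r(7,Q)),g(0,7)) = B.
Bind Q := 7; substituting into the one remaining equation that mentions Q gives: g(g(empty,r(7,7)),g(0,7)) = B. Substituting into the earlier binding gives A := r(7,7).
Bind B := g(g(empty,r(7,7)),g(0,7)); substituting into the one remaining equation that mentions B gives: g(L,r(L,U)) = g(g(7,g(g(empty,r(7,7)),g(0,7))),r(Z,r(W,W))).
Decompose g/2: empty = empty,  0 = W.
Delete trivial equation empty = empty.
Bind W := 0; substituting into the remaining equation gives: g(L,r(L,U)) = g(g(7,g(g(empty,r(7,7)),g(0,7))),r(Z,r(0,0))).
Decompose g/2: L = g(7,g(g(empty,r(7,7)),g(0,7))),  r(L,U) = r(Z,r(0,0)).
Bind L := g(7,g(g(empty,r(7,7)),g(0,7))); substituting into the remaining equation gives: r(g(7,g(g(empty,r(7,7)),g(0,7))),U) = r(Z,r(0,0)).
Decompose r/2: g(7,g(g(empty,r(7,7)),g(0,7))) = Z,  U = r(0,0).
Bind Z := g(7,g(g(empty,r(7,7)),g(0,7))); no other remaining equation mentions Z.
Bind U := r(0,0). Substituting into the earlier binding gives X1 := r(0,0).
MGU = { A ↦ r(7,7), X1 ↦ r(0,0), Y ↦ r(empty,0), Q ↦ 7, B ↦ g(g(empty,r(7,7)),g(0,7)), W ↦ 0, L ↦ g(7,g(g(empty,r(7,7)),g(0,7))), Z ↦ g(7,g(g(empty,r(7,7)),g(0,7))), U ↦ r(0,0) }, so L ↦ g(7,g(g(empty,r(7,7)),g(0,7))).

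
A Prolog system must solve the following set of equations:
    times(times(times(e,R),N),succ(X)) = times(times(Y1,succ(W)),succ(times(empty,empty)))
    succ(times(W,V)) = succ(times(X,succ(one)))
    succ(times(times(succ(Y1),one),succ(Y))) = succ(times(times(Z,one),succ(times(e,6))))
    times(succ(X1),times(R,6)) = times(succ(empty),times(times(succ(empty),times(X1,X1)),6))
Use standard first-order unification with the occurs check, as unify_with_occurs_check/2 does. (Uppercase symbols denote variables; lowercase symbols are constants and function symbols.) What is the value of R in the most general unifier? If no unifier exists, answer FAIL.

times(succ(empty),times(empty,empty))

Decompose times/2: times(times(e,R),N) = times(Y1,succ(W)),  succ(X) = succ(times(empty,empty)).
Decompose times/2: times(e,R) = Y1,  N = succ(W).
Bind Y1 := times(e,R); substituting into the one remaining equation that mentions Y1 gives: succ(times(times(succ(times(e,R)),one),succ(Y))) = succ(times(times(Z,one),succ(times(e,6)))).
Bind N := succ(W); no other remaining equation mentions N.
Decompose succ/1: X = times(empty,empty).
Bind X := times(empty,empty); substituting into the one remaining equation that mentions X gives: succ(times(W,V)) = succ(times(times(empty,empty),succ(one))).
Decompose succ/1: times(W,V) = times(times(empty,empty),succ(one)).
Decompose times/2: W = times(empty,empty),  V = succ(one).
Bind W := times(empty,empty); no other remaining equation mentions W. Substituting into the earlier binding gives N := succ(times(empty,empty)).
Bind V := succ(one); no other remaining equation mentions V.
Decompose succ/1: times(times(succ(times(e,R)),one),succ(Y)) = times(times(Z,one),succ(times(e,6))).
Decompose times/2: times(succ(times(e,R)),one) = times(Z,one),  succ(Y) = succ(times(e,6)).
Decompose times/2: succ(times(e,R)) = Z,  one = one.
Bind Z := succ(times(e,R)); no other remaining equation mentions Z.
Delete trivial equation one = one.
Decompose succ/1: Y = times(e,6).
Bind Y := times(e,6); no other remaining equation mentions Y.
Decompose times/2: succ(X1) = succ(empty),  times(R,6) = times(times(succ(empty),times(X1,X1)),6).
Decompose succ/1: X1 = empty.
Bind X1 := empty; substituting into the remaining equation gives: times(R,6) = times(times(succ(empty),times(empty,empty)),6).
Decompose times/2: R = times(succ(empty),times(empty,empty)),  6 = 6.
Bind R := times(succ(empty),times(empty,empty)); no other remaining equation mentions R. Substituting into the earlier bindings gives Y1 := times(e,times(succ(empty),times(empty,empty))), Z := succ(times(e,times(succ(empty),times(empty,empty)))).
Delete trivial equation 6 = 6.
MGU = { Y1 -> times(e,times(succ(empty),times(empty,empty))), N -> succ(times(empty,empty)), X -> times(empty,empty), W -> times(empty,empty), V -> succ(one), Z -> succ(times(e,times(succ(empty),times(empty,empty)))), Y -> times(e,6), X1 -> empty, R -> times(succ(empty),times(empty,empty)) }, so R -> times(succ(empty),times(empty,empty)).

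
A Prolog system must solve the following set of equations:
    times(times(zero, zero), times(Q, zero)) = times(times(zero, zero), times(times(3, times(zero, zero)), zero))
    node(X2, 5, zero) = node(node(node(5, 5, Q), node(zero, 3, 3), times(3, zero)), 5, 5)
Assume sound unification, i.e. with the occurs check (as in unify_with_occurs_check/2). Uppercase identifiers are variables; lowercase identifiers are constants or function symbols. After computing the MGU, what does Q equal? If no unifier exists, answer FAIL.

Decompose times/2: times(zero, zero) = times(zero, zero),  times(Q, zero) = times(times(3, times(zero, zero)), zero).
Delete trivial equation times(zero, zero) = times(zero, zero).
Decompose times/2: Q = times(3, times(zero, zero)),  zero = zero.
Bind Q := times(3, times(zero, zero)); substituting into the one remaining equation that mentions Q gives: node(X2, 5, zero) = node(node(node(5, 5, times(3, times(zero, zero))), node(zero, 3, 3), times(3, zero)), 5, 5).
Delete trivial equation zero = zero.
Decompose node/3: X2 = node(node(5, 5, times(3, times(zero, zero))), node(zero, 3, 3), times(3, zero)),  5 = 5,  zero = 5.
Bind X2 := node(node(5, 5, times(3, times(zero, zero))), node(zero, 3, 3), times(3, zero)); no other remaining equation mentions X2.
Delete trivial equation 5 = 5.
Clash: constants zero and 5 differ; no unifier exists.

FAIL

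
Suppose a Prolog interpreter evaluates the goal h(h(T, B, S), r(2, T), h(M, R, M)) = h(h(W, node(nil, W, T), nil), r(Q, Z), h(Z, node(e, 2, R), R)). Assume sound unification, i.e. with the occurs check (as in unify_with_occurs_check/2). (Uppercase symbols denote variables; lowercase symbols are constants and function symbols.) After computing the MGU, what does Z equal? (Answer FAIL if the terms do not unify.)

FAIL

Decompose h/3: h(T, B, S) = h(W, node(nil, W, T), nil),  r(2, T) = r(Q, Z),  h(M, R, M) = h(Z, node(e, 2, R), R).
Decompose h/3: T = W,  B = node(nil, W, T),  S = nil.
Bind T := W; substituting into the 2 remaining equations that mention T gives: B = node(nil, W, W),  r(2, W) = r(Q, Z).
Bind B := node(nil, W, W); no other remaining equation mentions B.
Bind S := nil; no other remaining equation mentions S.
Decompose r/2: 2 = Q,  W = Z.
Bind Q := 2; no other remaining equation mentions Q.
Bind W := Z; no other remaining equation mentions W. Substituting into the earlier bindings gives T := Z, B := node(nil, Z, Z).
Decompose h/3: M = Z,  R = node(e, 2, R),  M = R.
Bind M := Z; substituting into the one remaining equation that mentions M gives: Z = R.
Occurs check fails: R occurs in node(e, 2, R); the equation R = node(e, 2, R) has no finite solution.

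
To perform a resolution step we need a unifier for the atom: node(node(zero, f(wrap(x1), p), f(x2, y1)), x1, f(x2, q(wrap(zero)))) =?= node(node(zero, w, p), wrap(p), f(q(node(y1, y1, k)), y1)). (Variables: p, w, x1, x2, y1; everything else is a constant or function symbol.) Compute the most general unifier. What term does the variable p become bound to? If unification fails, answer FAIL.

f(q(node(q(wrap(zero)), q(wrap(zero)), k)), q(wrap(zero)))

Decompose node/3: node(zero, f(wrap(x1), p), f(x2, y1)) =?= node(zero, w, p),  x1 =?= wrap(p),  f(x2, q(wrap(zero))) =?= f(q(node(y1, y1, k)), y1).
Decompose node/3: zero =?= zero,  f(wrap(x1), p) =?= w,  f(x2, y1) =?= p.
Delete trivial equation zero =?= zero.
Bind w := f(wrap(x1), p); no other remaining equation mentions w.
Bind p := f(x2, y1); substituting into the one remaining equation that mentions p gives: x1 =?= wrap(f(x2, y1)). Substituting into the earlier binding gives w := f(wrap(x1), f(x2, y1)).
Bind x1 := wrap(f(x2, y1)); no other remaining equation mentions x1. Substituting into the earlier binding gives w := f(wrap(wrap(f(x2, y1))), f(x2, y1)).
Decompose f/2: x2 =?= q(node(y1, y1, k)),  q(wrap(zero)) =?= y1.
Bind x2 := q(node(y1, y1, k)); no other remaining equation mentions x2. Substituting into the earlier bindings gives w := f(wrap(wrap(f(q(node(y1, y1, k)), y1))), f(q(node(y1, y1, k)), y1)), p := f(q(node(y1, y1, k)), y1), x1 := wrap(f(q(node(y1, y1, k)), y1)).
Bind y1 := q(wrap(zero)). Substituting into the earlier bindings gives w := f(wrap(wrap(f(q(node(q(wrap(zero)), q(wrap(zero)), k)), q(wrap(zero))))), f(q(node(q(wrap(zero)), q(wrap(zero)), k)), q(wrap(zero)))), p := f(q(node(q(wrap(zero)), q(wrap(zero)), k)), q(wrap(zero))), x1 := wrap(f(q(node(q(wrap(zero)), q(wrap(zero)), k)), q(wrap(zero)))), x2 := q(node(q(wrap(zero)), q(wrap(zero)), k)).
MGU = { w := f(wrap(wrap(f(q(node(q(wrap(zero)), q(wrap(zero)), k)), q(wrap(zero))))), f(q(node(q(wrap(zero)), q(wrap(zero)), k)), q(wrap(zero)))), p := f(q(node(q(wrap(zero)), q(wrap(zero)), k)), q(wrap(zero))), x1 := wrap(f(q(node(q(wrap(zero)), q(wrap(zero)), k)), q(wrap(zero)))), x2 := q(node(q(wrap(zero)), q(wrap(zero)), k)), y1 := q(wrap(zero)) }, so p := f(q(node(q(wrap(zero)), q(wrap(zero)), k)), q(wrap(zero))).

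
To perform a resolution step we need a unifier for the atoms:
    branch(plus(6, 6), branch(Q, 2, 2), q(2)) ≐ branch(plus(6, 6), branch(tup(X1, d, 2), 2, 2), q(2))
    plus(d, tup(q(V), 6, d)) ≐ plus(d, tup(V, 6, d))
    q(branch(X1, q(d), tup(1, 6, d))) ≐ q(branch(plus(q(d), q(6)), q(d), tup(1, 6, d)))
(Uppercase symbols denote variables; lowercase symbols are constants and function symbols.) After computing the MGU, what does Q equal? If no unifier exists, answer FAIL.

Decompose branch/3: plus(6, 6) ≐ plus(6, 6),  branch(Q, 2, 2) ≐ branch(tup(X1, d, 2), 2, 2),  q(2) ≐ q(2).
Delete trivial equation plus(6, 6) ≐ plus(6, 6).
Decompose branch/3: Q ≐ tup(X1, d, 2),  2 ≐ 2,  2 ≐ 2.
Bind Q := tup(X1, d, 2); no other remaining equation mentions Q.
Delete trivial equation 2 ≐ 2.
Delete trivial equation 2 ≐ 2.
Delete trivial equation q(2) ≐ q(2).
Decompose plus/2: d ≐ d,  tup(q(V), 6, d) ≐ tup(V, 6, d).
Delete trivial equation d ≐ d.
Decompose tup/3: q(V) ≐ V,  6 ≐ 6,  d ≐ d.
Occurs check fails: V occurs in q(V); the equation V ≐ q(V) has no finite solution.

FAIL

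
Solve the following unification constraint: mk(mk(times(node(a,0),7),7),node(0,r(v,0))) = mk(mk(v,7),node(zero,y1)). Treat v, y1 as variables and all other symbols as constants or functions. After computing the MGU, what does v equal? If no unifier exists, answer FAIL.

Decompose mk/2: mk(times(node(a,0),7),7) = mk(v,7),  node(0,r(v,0)) = node(zero,y1).
Decompose mk/2: times(node(a,0),7) = v,  7 = 7.
Bind v := times(node(a,0),7); substituting into the one remaining equation that mentions v gives: node(0,r(times(node(a,0),7),0)) = node(zero,y1).
Delete trivial equation 7 = 7.
Decompose node/2: 0 = zero,  r(times(node(a,0),7),0) = y1.
Clash: constants 0 and zero differ; no unifier exists.

FAIL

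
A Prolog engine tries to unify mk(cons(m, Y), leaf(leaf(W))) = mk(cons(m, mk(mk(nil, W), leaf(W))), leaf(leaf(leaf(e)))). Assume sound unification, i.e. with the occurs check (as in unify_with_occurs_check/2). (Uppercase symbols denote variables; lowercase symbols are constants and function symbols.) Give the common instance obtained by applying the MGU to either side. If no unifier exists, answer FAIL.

mk(cons(m, mk(mk(nil, leaf(e)), leaf(leaf(e)))), leaf(leaf(leaf(e))))

Decompose mk/2: cons(m, Y) = cons(m, mk(mk(nil, W), leaf(W))),  leaf(leaf(W)) = leaf(leaf(leaf(e))).
Decompose cons/2: m = m,  Y = mk(mk(nil, W), leaf(W)).
Delete trivial equation m = m.
Bind Y := mk(mk(nil, W), leaf(W)); no other remaining equation mentions Y.
Decompose leaf/1: leaf(W) = leaf(leaf(e)).
Decompose leaf/1: W = leaf(e).
Bind W := leaf(e). Substituting into the earlier binding gives Y := mk(mk(nil, leaf(e)), leaf(leaf(e))).
Applying the MGU to either side gives mk(cons(m, mk(mk(nil, leaf(e)), leaf(leaf(e)))), leaf(leaf(leaf(e)))).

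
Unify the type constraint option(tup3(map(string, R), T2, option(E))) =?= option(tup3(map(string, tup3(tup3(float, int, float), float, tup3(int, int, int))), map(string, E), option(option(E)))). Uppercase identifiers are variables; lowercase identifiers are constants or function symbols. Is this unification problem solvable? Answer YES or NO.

NO

Decompose option/1: tup3(map(string, R), T2, option(E)) =?= tup3(map(string, tup3(tup3(float, int, float), float, tup3(int, int, int))), map(string, E), option(option(E))).
Decompose tup3/3: map(string, R) =?= map(string, tup3(tup3(float, int, float), float, tup3(int, int, int))),  T2 =?= map(string, E),  option(E) =?= option(option(E)).
Decompose map/2: string =?= string,  R =?= tup3(tup3(float, int, float), float, tup3(int, int, int)).
Delete trivial equation string =?= string.
Bind R := tup3(tup3(float, int, float), float, tup3(int, int, int)); no other remaining equation mentions R.
Bind T2 := map(string, E); no other remaining equation mentions T2.
Decompose option/1: E =?= option(E).
Occurs check fails: E occurs in option(E); the equation E =?= option(E) has no finite solution.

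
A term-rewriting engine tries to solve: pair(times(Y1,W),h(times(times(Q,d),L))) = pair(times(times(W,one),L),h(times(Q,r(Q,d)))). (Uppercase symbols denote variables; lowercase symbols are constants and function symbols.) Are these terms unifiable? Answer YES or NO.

Decompose pair/2: times(Y1,W) = times(times(W,one),L),  h(times(times(Q,d),L)) = h(times(Q,r(Q,d))).
Decompose times/2: Y1 = times(W,one),  W = L.
Bind Y1 := times(W,one); no other remaining equation mentions Y1.
Bind W := L; no other remaining equation mentions W. Substituting into the earlier binding gives Y1 := times(L,one).
Decompose h/1: times(times(Q,d),L) = times(Q,r(Q,d)).
Decompose times/2: times(Q,d) = Q,  L = r(Q,d).
Occurs check fails: Q occurs in times(Q,d); the equation Q = times(Q,d) has no finite solution.

NO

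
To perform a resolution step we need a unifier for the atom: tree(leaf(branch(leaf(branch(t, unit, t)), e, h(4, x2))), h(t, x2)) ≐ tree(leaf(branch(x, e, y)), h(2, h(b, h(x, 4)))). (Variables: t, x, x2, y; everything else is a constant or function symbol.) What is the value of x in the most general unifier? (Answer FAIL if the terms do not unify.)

leaf(branch(2, unit, 2))

Decompose tree/2: leaf(branch(leaf(branch(t, unit, t)), e, h(4, x2))) ≐ leaf(branch(x, e, y)),  h(t, x2) ≐ h(2, h(b, h(x, 4))).
Decompose leaf/1: branch(leaf(branch(t, unit, t)), e, h(4, x2)) ≐ branch(x, e, y).
Decompose branch/3: leaf(branch(t, unit, t)) ≐ x,  e ≐ e,  h(4, x2) ≐ y.
Bind x := leaf(branch(t, unit, t)); substituting into the one remaining equation that mentions x gives: h(t, x2) ≐ h(2, h(b, h(leaf(branch(t, unit, t)), 4))).
Delete trivial equation e ≐ e.
Bind y := h(4, x2); no other remaining equation mentions y.
Decompose h/2: t ≐ 2,  x2 ≐ h(b, h(leaf(branch(t, unit, t)), 4)).
Bind t := 2; substituting into the remaining equation gives: x2 ≐ h(b, h(leaf(branch(2, unit, 2)), 4)). Substituting into the earlier binding gives x := leaf(branch(2, unit, 2)).
Bind x2 := h(b, h(leaf(branch(2, unit, 2)), 4)). Substituting into the earlier binding gives y := h(4, h(b, h(leaf(branch(2, unit, 2)), 4))).
MGU = { x ↦ leaf(branch(2, unit, 2)), y ↦ h(4, h(b, h(leaf(branch(2, unit, 2)), 4))), t ↦ 2, x2 ↦ h(b, h(leaf(branch(2, unit, 2)), 4)) }, so x ↦ leaf(branch(2, unit, 2)).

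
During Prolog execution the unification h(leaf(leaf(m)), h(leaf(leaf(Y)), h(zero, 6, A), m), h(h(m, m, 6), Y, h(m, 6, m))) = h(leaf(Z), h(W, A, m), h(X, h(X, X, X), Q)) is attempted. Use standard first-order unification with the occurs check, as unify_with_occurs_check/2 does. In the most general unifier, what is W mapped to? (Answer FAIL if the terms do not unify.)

Decompose h/3: leaf(leaf(m)) = leaf(Z),  h(leaf(leaf(Y)), h(zero, 6, A), m) = h(W, A, m),  h(h(m, m, 6), Y, h(m, 6, m)) = h(X, h(X, X, X), Q).
Decompose leaf/1: leaf(m) = Z.
Bind Z := leaf(m); no other remaining equation mentions Z.
Decompose h/3: leaf(leaf(Y)) = W,  h(zero, 6, A) = A,  m = m.
Bind W := leaf(leaf(Y)); no other remaining equation mentions W.
Occurs check fails: A occurs in h(zero, 6, A); the equation A = h(zero, 6, A) has no finite solution.

FAIL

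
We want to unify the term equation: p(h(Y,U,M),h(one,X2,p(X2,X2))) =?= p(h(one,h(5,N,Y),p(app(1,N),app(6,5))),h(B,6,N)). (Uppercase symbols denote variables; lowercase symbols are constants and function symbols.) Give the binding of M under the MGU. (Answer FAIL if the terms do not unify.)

p(app(1,p(6,6)),app(6,5))

Decompose p/2: h(Y,U,M) =?= h(one,h(5,N,Y),p(app(1,N),app(6,5))),  h(one,X2,p(X2,X2)) =?= h(B,6,N).
Decompose h/3: Y =?= one,  U =?= h(5,N,Y),  M =?= p(app(1,N),app(6,5)).
Bind Y := one; substituting into the one remaining equation that mentions Y gives: U =?= h(5,N,one).
Bind U := h(5,N,one); no other remaining equation mentions U.
Bind M := p(app(1,N),app(6,5)); no other remaining equation mentions M.
Decompose h/3: one =?= B,  X2 =?= 6,  p(X2,X2) =?= N.
Bind B := one; no other remaining equation mentions B.
Bind X2 := 6; substituting into the remaining equation gives: p(6,6) =?= N.
Bind N := p(6,6). Substituting into the earlier bindings gives U := h(5,p(6,6),one), M := p(app(1,p(6,6)),app(6,5)).
MGU = { Y -> one, U -> h(5,p(6,6),one), M -> p(app(1,p(6,6)),app(6,5)), B -> one, X2 -> 6, N -> p(6,6) }, so M -> p(app(1,p(6,6)),app(6,5)).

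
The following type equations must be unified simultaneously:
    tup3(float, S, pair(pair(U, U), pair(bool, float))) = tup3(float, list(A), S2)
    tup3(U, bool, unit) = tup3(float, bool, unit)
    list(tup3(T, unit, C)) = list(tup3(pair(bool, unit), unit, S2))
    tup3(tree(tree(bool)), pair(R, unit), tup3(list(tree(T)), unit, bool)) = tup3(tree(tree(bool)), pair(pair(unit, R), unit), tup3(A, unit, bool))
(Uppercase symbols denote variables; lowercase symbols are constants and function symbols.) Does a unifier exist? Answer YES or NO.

NO

Decompose tup3/3: float = float,  S = list(A),  pair(pair(U, U), pair(bool, float)) = S2.
Delete trivial equation float = float.
Bind S := list(A); no other remaining equation mentions S.
Bind S2 := pair(pair(U, U), pair(bool, float)); substituting into the one remaining equation that mentions S2 gives: list(tup3(T, unit, C)) = list(tup3(pair(bool, unit), unit, pair(pair(U, U), pair(bool, float)))).
Decompose tup3/3: U = float,  bool = bool,  unit = unit.
Bind U := float; substituting into the one remaining equation that mentions U gives: list(tup3(T, unit, C)) = list(tup3(pair(bool, unit), unit, pair(pair(float, float), pair(bool, float)))). Substituting into the earlier binding gives S2 := pair(pair(float, float), pair(bool, float)).
Delete trivial equation bool = bool.
Delete trivial equation unit = unit.
Decompose list/1: tup3(T, unit, C) = tup3(pair(bool, unit), unit, pair(pair(float, float), pair(bool, float))).
Decompose tup3/3: T = pair(bool, unit),  unit = unit,  C = pair(pair(float, float), pair(bool, float)).
Bind T := pair(bool, unit); substituting into the one remaining equation that mentions T gives: tup3(tree(tree(bool)), pair(R, unit), tup3(list(tree(pair(bool, unit))), unit, bool)) = tup3(tree(tree(bool)), pair(pair(unit, R), unit), tup3(A, unit, bool)).
Delete trivial equation unit = unit.
Bind C := pair(pair(float, float), pair(bool, float)); no other remaining equation mentions C.
Decompose tup3/3: tree(tree(bool)) = tree(tree(bool)),  pair(R, unit) = pair(pair(unit, R), unit),  tup3(list(tree(pair(bool, unit))), unit, bool) = tup3(A, unit, bool).
Delete trivial equation tree(tree(bool)) = tree(tree(bool)).
Decompose pair/2: R = pair(unit, R),  unit = unit.
Occurs check fails: R occurs in pair(unit, R); the equation R = pair(unit, R) has no finite solution.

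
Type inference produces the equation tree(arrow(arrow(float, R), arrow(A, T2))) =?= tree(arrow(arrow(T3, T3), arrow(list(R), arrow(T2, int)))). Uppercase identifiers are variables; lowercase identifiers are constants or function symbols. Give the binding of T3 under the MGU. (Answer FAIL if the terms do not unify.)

Decompose tree/1: arrow(arrow(float, R), arrow(A, T2)) =?= arrow(arrow(T3, T3), arrow(list(R), arrow(T2, int))).
Decompose arrow/2: arrow(float, R) =?= arrow(T3, T3),  arrow(A, T2) =?= arrow(list(R), arrow(T2, int)).
Decompose arrow/2: float =?= T3,  R =?= T3.
Bind T3 := float; substituting into the one remaining equation that mentions T3 gives: R =?= float.
Bind R := float; substituting into the remaining equation gives: arrow(A, T2) =?= arrow(list(float), arrow(T2, int)).
Decompose arrow/2: A =?= list(float),  T2 =?= arrow(T2, int).
Bind A := list(float); no other remaining equation mentions A.
Occurs check fails: T2 occurs in arrow(T2, int); the equation T2 =?= arrow(T2, int) has no finite solution.

FAIL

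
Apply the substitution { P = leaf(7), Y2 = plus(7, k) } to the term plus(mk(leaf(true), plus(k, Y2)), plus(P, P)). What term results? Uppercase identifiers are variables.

Replace each occurrence of P with leaf(7).
Replace each occurrence of Y2 with plus(7, k).
Result: plus(mk(leaf(true), plus(k, plus(7, k))), plus(leaf(7), leaf(7))).

plus(mk(leaf(true), plus(k, plus(7, k))), plus(leaf(7), leaf(7)))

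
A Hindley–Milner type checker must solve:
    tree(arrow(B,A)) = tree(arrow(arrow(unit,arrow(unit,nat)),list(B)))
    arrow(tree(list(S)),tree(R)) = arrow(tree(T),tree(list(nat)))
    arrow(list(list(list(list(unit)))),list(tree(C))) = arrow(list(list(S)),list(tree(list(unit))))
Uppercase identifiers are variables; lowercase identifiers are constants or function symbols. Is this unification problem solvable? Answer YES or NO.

YES

Decompose tree/1: arrow(B,A) = arrow(arrow(unit,arrow(unit,nat)),list(B)).
Decompose arrow/2: B = arrow(unit,arrow(unit,nat)),  A = list(B).
Bind B := arrow(unit,arrow(unit,nat)); substituting into the one remaining equation that mentions B gives: A = list(arrow(unit,arrow(unit,nat))).
Bind A := list(arrow(unit,arrow(unit,nat))); no other remaining equation mentions A.
Decompose arrow/2: tree(list(S)) = tree(T),  tree(R) = tree(list(nat)).
Decompose tree/1: list(S) = T.
Bind T := list(S); no other remaining equation mentions T.
Decompose tree/1: R = list(nat).
Bind R := list(nat); no other remaining equation mentions R.
Decompose arrow/2: list(list(list(list(unit)))) = list(list(S)),  list(tree(C)) = list(tree(list(unit))).
Decompose list/1: list(list(list(unit))) = list(S).
Decompose list/1: list(list(unit)) = S.
Bind S := list(list(unit)); no other remaining equation mentions S. Substituting into the earlier binding gives T := list(list(list(unit))).
Decompose list/1: tree(C) = tree(list(unit)).
Decompose tree/1: C = list(unit).
Bind C := list(unit).
No equations remain and no clash or occurs-check failure arose, so a unifier exists.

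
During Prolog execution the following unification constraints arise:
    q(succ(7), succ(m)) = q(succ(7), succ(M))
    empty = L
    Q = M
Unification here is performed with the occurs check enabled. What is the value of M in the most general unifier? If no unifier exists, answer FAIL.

Decompose q/2: succ(7) = succ(7),  succ(m) = succ(M).
Delete trivial equation succ(7) = succ(7).
Decompose succ/1: m = M.
Bind M := m; substituting into the one remaining equation that mentions M gives: Q = m.
Bind L := empty; no other remaining equation mentions L.
Bind Q := m.
MGU = { M ↦ m, L ↦ empty, Q ↦ m }, so M ↦ m.

m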